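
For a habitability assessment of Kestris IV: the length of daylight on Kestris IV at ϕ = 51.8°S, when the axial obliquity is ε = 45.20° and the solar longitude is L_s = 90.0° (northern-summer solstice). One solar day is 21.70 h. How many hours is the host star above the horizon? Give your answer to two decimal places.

Solar declination: sin δ = sin ε · sin L_s = sin 45.20° × sin 90.0° = 0.70957, so δ = +45.200°.
cos h₀ = −tan ϕ · tan δ = 1.2797 ≥ 1, so the host star never rises (polar night) and h₀ = 0.
Daylight = 2h₀/(2π) × 21.70 h = (0.0000/π) × 21.70 = 0.00 h.

0.00 h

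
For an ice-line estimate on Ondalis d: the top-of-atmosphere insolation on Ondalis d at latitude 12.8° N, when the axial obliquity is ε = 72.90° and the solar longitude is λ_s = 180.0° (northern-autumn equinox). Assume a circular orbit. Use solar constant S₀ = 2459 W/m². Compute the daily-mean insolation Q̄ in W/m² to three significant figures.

Solar declination: sin δ = sin ε · sin λ_s = sin 72.90° × sin 180.0° = 0.00000, so δ = +0.000°.
cos H₀ = −tan(+12.8°) tan(+0.000°) = -0.0000, H₀ = 1.5708 rad.
Bracket: H₀ sin φ sin δ + cos φ cos δ sin H₀ = 1.5708×0.22155×0.00000 + 0.97515×1.00000×1.00000 = 0.000000 + 0.975150 = 0.975150.
Q̄ = (S₀/π) × [bracket] = (2459/π) × 0.975150 = 763.3 W/m².

Q̄ ≈ 763 W/m²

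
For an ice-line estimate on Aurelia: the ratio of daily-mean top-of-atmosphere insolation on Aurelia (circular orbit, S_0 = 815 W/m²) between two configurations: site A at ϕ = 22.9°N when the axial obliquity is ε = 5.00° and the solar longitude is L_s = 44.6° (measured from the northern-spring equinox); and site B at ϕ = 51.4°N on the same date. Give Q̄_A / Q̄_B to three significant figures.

Q̄_A / Q̄_B ≈ 1.37

— Configuration A (ϕ=+22.9°):
Solar declination: sin δ = sin ε · sin L_s = sin 5.00° × sin 44.6° = 0.06120, so δ = +3.509°.
cos h₀ = −tan(+22.9°) tan(+3.509°) = -0.0259, h₀ = 1.5967 rad.
Bracket: h₀ sin ϕ sin δ + cos ϕ cos δ sin h₀ = 1.5967×0.38912×0.06120 + 0.92119×0.99813×0.99966 = 0.038024 + 0.919155 = 0.957179.
Q̄ = (S_0/π) × [bracket] = (815/π) × 0.957179 = 248.31 W/m².
— Configuration B (ϕ=+51.4°):
cos h₀ = −tan(+51.4°) tan(+3.509°) = -0.0768, h₀ = 1.6477 rad.
Bracket: h₀ sin ϕ sin δ + cos ϕ cos δ sin h₀ = 1.6477×0.78152×0.06120 + 0.62388×0.99813×0.99705 = 0.078808 + 0.620876 = 0.699684.
Q̄ = (S_0/π) × [bracket] = (815/π) × 0.699684 = 181.51 W/m².
Ratio Q̄_A / Q̄_B = 248.31 / 181.51 = 1.368.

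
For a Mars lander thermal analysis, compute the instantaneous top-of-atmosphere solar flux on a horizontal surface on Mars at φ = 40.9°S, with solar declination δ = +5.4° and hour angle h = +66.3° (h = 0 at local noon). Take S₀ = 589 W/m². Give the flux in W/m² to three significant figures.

cos θ_z = sin φ sin δ + cos φ cos δ cos h = -0.061617 + 0.302465 = 0.240848.
Flux = S₀ · cos θ_z = 589 × 0.240848 = 141.9 W/m².

142 W/m²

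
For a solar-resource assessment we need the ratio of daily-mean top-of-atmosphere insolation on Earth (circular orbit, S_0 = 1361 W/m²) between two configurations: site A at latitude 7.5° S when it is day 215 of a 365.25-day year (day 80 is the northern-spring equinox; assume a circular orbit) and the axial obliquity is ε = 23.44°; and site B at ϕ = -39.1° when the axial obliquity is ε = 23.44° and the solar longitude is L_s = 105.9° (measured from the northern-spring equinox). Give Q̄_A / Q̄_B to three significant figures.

Q̄_A / Q̄_B ≈ 2.35

— Configuration A (ϕ=-7.5°):
Solar longitude: L_s = 360° × (215 − 80)/365.25 = 133.060°.
sin δ = sin 23.44° × sin 133.060° = 0.29064, so δ = +16.896°.
cos h₀ = −tan(-7.5°) tan(+16.896°) = 0.0400, h₀ = 1.5308 rad.
Bracket: h₀ sin ϕ sin δ + cos ϕ cos δ sin h₀ = 1.5308×-0.13053×0.29064 + 0.99144×0.95683×0.99920 = -0.058074 + 0.947881 = 0.889807.
Q̄ = (S_0/π) × [bracket] = (1361/π) × 0.889807 = 385.48 W/m².
— Configuration B (ϕ=-39.1°):
Solar declination: sin δ = sin ε · sin L_s = sin 23.44° × sin 105.9° = 0.38257, so δ = +22.493°.
cos h₀ = −tan(-39.1°) tan(+22.493°) = 0.3365, h₀ = 1.2276 rad.
Bracket: h₀ sin ϕ sin δ + cos ϕ cos δ sin h₀ = 1.2276×-0.63068×0.38257 + 0.77605×0.92393×0.94168 = -0.296194 + 0.675200 = 0.379006.
Q̄ = (S_0/π) × [bracket] = (1361/π) × 0.379006 = 164.19 W/m².
Ratio Q̄_A / Q̄_B = 385.48 / 164.19 = 2.348.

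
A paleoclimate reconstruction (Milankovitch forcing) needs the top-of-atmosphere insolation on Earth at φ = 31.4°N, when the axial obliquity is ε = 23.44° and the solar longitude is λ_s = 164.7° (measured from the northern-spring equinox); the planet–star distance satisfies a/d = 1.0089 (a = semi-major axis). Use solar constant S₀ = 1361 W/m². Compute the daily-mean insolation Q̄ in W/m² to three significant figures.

Solar declination: sin δ = sin ε · sin λ_s = sin 23.44° × sin 164.7° = 0.10497, so δ = +6.025°.
cos H₀ = −tan(+31.4°) tan(+6.025°) = -0.0644, H₀ = 1.6353 rad.
Bracket: H₀ sin φ sin δ + cos φ cos δ sin H₀ = 1.6353×0.52101×0.10497 + 0.85355×0.99448×0.99792 = 0.089435 + 0.847073 = 0.936508.
Inverse-square distance factor (a/d)² = 1.0089² = 1.017879.
Q̄ = (S₀/π) × 1.017879 × [bracket] = (1361/π) × 1.017879 × 0.936508 = 413.0 W/m².

Q̄ ≈ 413 W/m²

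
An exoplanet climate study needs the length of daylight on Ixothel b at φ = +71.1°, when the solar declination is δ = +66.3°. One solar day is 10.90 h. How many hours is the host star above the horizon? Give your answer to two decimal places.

Sunrise equation: cos H₀ = −tan φ · tan δ = -6.6537 ≤ −1, so the host star never sets (polar day) and H₀ = π.
Daylight = 2H₀/(2π) × 10.90 h = (3.1416/π) × 10.90 = 10.90 h.

10.90 h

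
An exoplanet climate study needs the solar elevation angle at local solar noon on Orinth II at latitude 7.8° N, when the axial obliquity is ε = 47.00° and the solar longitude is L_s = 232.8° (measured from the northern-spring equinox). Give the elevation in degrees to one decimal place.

46.6°

Solar declination: sin δ = sin ε · sin L_s = sin 47.00° × sin 232.8° = -0.58255, so δ = -35.630°.
At local noon the hour angle is zero, so the zenith angle equals |ϕ − δ| = |+7.8° − (-35.630°)| = 43.430°.
Elevation = 90° − 43.430° = 46.6°.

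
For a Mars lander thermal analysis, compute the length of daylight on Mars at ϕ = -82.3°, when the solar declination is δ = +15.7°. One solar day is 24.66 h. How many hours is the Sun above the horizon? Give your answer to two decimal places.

cos h₀ = −tan ϕ · tan δ = 2.0790 ≥ 1, so the Sun never rises (polar night) and h₀ = 0.
Daylight = 2h₀/(2π) × 24.66 h = (0.0000/π) × 24.66 = 0.00 h.

0.00 h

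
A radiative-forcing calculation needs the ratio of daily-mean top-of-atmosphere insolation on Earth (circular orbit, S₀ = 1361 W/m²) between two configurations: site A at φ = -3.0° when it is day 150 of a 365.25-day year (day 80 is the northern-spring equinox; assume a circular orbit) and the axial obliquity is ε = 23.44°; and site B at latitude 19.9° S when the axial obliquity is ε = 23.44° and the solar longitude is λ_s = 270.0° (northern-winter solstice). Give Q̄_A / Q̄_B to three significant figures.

Q̄_A / Q̄_B ≈ 0.826

— Configuration A (φ=-3.0°):
Solar longitude: λ_s = 360° × (150 − 80)/365.25 = 68.994°.
sin δ = sin 23.44° × sin 68.994° = 0.37135, so δ = +21.799°.
cos H₀ = −tan(-3.0°) tan(+21.799°) = 0.0210, H₀ = 1.5498 rad.
Bracket: H₀ sin φ sin δ + cos φ cos δ sin H₀ = 1.5498×-0.05234×0.37135 + 0.99863×0.92849×0.99978 = -0.030123 + 0.927014 = 0.896891.
Q̄ = (S₀/π) × [bracket] = (1361/π) × 0.896891 = 388.55 W/m².
— Configuration B (φ=-19.9°):
Solar declination: sin δ = sin ε · sin λ_s = sin 23.44° × sin 270.0° = -0.39779, so δ = -23.440°.
cos H₀ = −tan(-19.9°) tan(-23.440°) = -0.1569, H₀ = 1.7284 rad.
Bracket: H₀ sin φ sin δ + cos φ cos δ sin H₀ = 1.7284×-0.34038×-0.39779 + 0.94029×0.91748×0.98761 = 0.234025 + 0.852008 = 1.086033.
Q̄ = (S₀/π) × [bracket] = (1361/π) × 1.086033 = 470.49 W/m².
Ratio Q̄_A / Q̄_B = 388.55 / 470.49 = 0.8258.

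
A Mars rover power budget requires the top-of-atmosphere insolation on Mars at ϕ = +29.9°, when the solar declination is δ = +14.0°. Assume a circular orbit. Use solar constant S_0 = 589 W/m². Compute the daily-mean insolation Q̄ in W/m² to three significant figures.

Q̄ ≈ 195 W/m²

cos h₀ = −tan(+29.9°) tan(+14.000°) = -0.1434, h₀ = 1.7147 rad.
Bracket: h₀ sin ϕ sin δ + cos ϕ cos δ sin h₀ = 1.7147×0.49849×0.24192 + 0.86690×0.97030×0.98967 = 0.206784 + 0.832464 = 1.039248.
Q̄ = (S_0/π) × [bracket] = (589/π) × 1.039248 = 194.8 W/m².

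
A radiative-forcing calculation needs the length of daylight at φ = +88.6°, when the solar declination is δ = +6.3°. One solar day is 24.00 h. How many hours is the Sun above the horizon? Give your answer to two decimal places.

24.00 h

Sunrise equation: cos H₀ = −tan φ · tan δ = -4.5173 ≤ −1, so the Sun never sets (polar day) and H₀ = π.
Daylight = 2H₀/(2π) × 24.00 h = (3.1416/π) × 24.00 = 24.00 h.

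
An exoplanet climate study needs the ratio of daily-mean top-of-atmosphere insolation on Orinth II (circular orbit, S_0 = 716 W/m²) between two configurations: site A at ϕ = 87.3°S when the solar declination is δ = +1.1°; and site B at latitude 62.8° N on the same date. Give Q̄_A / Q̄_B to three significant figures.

— Configuration A (ϕ=-87.3°):
cos h₀ = −tan(-87.3°) tan(+1.100°) = 0.4072, h₀ = 1.1515 rad.
Bracket: h₀ sin ϕ sin δ + cos ϕ cos δ sin h₀ = 1.1515×-0.99889×0.01920 + 0.04711×0.99982×0.91336 = -0.022084 + 0.043021 = 0.020937.
Q̄ = (S_0/π) × [bracket] = (716/π) × 0.020937 = 4.7717 W/m².
— Configuration B (ϕ=+62.8°):
cos h₀ = −tan(+62.8°) tan(+1.100°) = -0.0374, h₀ = 1.6082 rad.
Bracket: h₀ sin ϕ sin δ + cos ϕ cos δ sin h₀ = 1.6082×0.88942×0.01920 + 0.45710×0.99982×0.99930 = 0.027463 + 0.456698 = 0.484161.
Q̄ = (S_0/π) × [bracket] = (716/π) × 0.484161 = 110.35 W/m².
Ratio Q̄_A / Q̄_B = 4.7717 / 110.35 = 0.04324.

Q̄_A / Q̄_B ≈ 0.0432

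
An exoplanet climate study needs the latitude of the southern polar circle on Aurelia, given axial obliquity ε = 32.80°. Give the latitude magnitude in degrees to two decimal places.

The polar circle is the lowest latitude that experiences at least one full rotation of continuous darkness at the northern-summer solstice; it lies at |φ| = 90° − ε = 90° − 32.80° = 57.20°.

57.20°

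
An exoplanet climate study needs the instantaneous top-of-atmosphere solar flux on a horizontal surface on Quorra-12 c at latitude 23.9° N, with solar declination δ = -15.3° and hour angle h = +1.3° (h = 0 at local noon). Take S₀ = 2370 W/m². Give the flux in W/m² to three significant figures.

1.84e+03 W/m²

cos θ_z = sin φ sin δ + cos φ cos δ cos h = -0.106906 + 0.881623 = 0.774717.
Flux = S₀ · cos θ_z = 2370 × 0.774717 = 1836 W/m².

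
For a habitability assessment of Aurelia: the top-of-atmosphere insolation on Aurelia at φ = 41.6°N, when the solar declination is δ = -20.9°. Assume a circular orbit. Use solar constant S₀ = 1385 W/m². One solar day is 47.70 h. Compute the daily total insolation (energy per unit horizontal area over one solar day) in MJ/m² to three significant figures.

27.8 MJ/m²

cos H₀ = −tan(+41.6°) tan(-20.900°) = 0.3390, H₀ = 1.2249 rad.
Bracket: H₀ sin φ sin δ + cos φ cos δ sin H₀ = 1.2249×0.66393×-0.35674 + 0.74780×0.93420×0.94077 = -0.290118 + 0.657217 = 0.367099.
Q̄ = (S₀/π) × [bracket] = (1385/π) × 0.367099 = 161.84 W/m².
Daily total = Q̄ × 47.70 h × 3600 s/h = 161.84 × 47.70 × 3600 / 10⁶ = 27.79 MJ/m².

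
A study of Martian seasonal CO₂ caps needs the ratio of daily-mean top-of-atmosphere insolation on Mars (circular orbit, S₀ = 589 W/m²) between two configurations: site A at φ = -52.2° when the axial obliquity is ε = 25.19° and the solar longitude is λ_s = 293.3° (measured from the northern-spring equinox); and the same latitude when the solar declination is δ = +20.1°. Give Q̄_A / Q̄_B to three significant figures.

— Configuration A (φ=-52.2°):
Solar declination: sin δ = sin ε · sin λ_s = sin 25.19° × sin 293.3° = -0.39091, so δ = -23.011°.
cos H₀ = −tan(-52.2°) tan(-23.011°) = -0.5475, H₀ = 2.1502 rad.
Bracket: H₀ sin φ sin δ + cos φ cos δ sin H₀ = 2.1502×-0.79016×-0.39091 + 0.61291×0.92043×0.83679 = 0.664157 + 0.472067 = 1.136224.
Q̄ = (S₀/π) × [bracket] = (589/π) × 1.136224 = 213.02 W/m².
— Configuration B (φ=-52.2°):
cos H₀ = −tan(-52.2°) tan(+20.100°) = 0.4718, H₀ = 1.0795 rad.
Bracket: H₀ sin φ sin δ + cos φ cos δ sin H₀ = 1.0795×-0.79016×0.34366 + 0.61291×0.93909×0.88172 = -0.293134 + 0.507498 = 0.214364.
Q̄ = (S₀/π) × [bracket] = (589/π) × 0.214364 = 40.190 W/m².
Ratio Q̄_A / Q̄_B = 213.02 / 40.190 = 5.300.

Q̄_A / Q̄_B ≈ 5.30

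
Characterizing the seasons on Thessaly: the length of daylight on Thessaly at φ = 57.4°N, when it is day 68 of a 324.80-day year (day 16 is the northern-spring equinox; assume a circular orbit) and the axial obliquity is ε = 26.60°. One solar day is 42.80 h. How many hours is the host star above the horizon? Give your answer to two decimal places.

30.84 h

Solar longitude: λ_s = 360° × (68 − 16)/324.80 = 57.635°.
sin δ = sin 26.60° × sin 57.635° = 0.37820, so δ = +22.222°.
cos H₀ = −tan φ · tan δ = −tan(+57.4°) × tan(+22.222°) = -0.6388, so H₀ = 2.2638 rad = 129.70°.
Daylight = 2H₀/(2π) × 42.80 h = (2.2638/π) × 42.80 = 30.84 h.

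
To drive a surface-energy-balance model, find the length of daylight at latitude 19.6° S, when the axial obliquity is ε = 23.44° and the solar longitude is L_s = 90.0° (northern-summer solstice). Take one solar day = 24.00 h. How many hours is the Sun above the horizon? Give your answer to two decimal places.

Solar declination: sin δ = sin ε · sin L_s = sin 23.44° × sin 90.0° = 0.39779, so δ = +23.440°.
cos h₀ = −tan ϕ · tan δ = −tan(-19.6°) × tan(+23.440°) = 0.1544, so h₀ = 1.4158 rad = 81.12°.
Daylight = 2h₀/(2π) × 24.00 h = (1.4158/π) × 24.00 = 10.82 h.

10.82 h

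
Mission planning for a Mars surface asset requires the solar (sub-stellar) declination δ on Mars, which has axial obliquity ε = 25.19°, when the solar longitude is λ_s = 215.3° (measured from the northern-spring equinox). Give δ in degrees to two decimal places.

sin δ = sin ε · sin λ_s = sin 25.19° × sin 215.3° = -0.245949.
δ = arcsin(-0.245949) = -14.24°.

δ = -14.24°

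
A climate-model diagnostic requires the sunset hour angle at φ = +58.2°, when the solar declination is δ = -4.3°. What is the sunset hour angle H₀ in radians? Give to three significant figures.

cos H₀ = −tan φ · tan δ = −tan(+58.2°) × tan(-4.300°) = 0.1213, so H₀ = 1.4492 rad = 83.03°.

H₀ = 1.45 rad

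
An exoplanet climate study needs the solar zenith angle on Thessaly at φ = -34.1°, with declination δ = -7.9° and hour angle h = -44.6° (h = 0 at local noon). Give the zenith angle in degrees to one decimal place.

θ_z = 48.6°

cos θ_z = sin φ sin δ + cos φ cos δ cos h = 0.077057 + 0.584005 = 0.661062.
θ_z = arccos(0.661062) = 48.6°.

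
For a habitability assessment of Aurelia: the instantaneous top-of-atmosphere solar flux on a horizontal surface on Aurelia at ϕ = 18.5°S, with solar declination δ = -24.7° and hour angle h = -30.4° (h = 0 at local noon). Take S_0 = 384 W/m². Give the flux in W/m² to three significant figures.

cos θ_z = sin ϕ sin δ + cos ϕ cos δ cos h = 0.132591 + 0.743107 = 0.875698.
Flux = S_0 · cos θ_z = 384 × 0.875698 = 336.3 W/m².

336 W/m²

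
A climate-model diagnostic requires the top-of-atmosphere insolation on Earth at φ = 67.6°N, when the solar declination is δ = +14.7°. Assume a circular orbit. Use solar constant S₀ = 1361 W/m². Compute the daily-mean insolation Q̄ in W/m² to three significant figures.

Q̄ ≈ 353 W/m²

cos H₀ = −tan(+67.6°) tan(+14.700°) = -0.6365, H₀ = 2.2607 rad.
Bracket: H₀ sin φ sin δ + cos φ cos δ sin H₀ = 2.2607×0.92455×0.25376 + 0.38107×0.96727×0.77128 = 0.530391 + 0.284292 = 0.814683.
Q̄ = (S₀/π) × [bracket] = (1361/π) × 0.814683 = 352.9 W/m².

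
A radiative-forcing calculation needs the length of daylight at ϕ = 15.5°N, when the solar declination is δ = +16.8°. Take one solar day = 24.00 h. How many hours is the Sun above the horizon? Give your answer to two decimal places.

12.64 h

cos h₀ = −tan ϕ · tan δ = −tan(+15.5°) × tan(+16.800°) = -0.0837, so h₀ = 1.6546 rad = 94.80°.
Daylight = 2h₀/(2π) × 24.00 h = (1.6546/π) × 24.00 = 12.64 h.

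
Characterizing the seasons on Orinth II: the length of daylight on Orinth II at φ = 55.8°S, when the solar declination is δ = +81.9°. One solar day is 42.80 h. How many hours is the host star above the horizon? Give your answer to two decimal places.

cos H₀ = −tan φ · tan δ = 10.3390 ≥ 1, so the host star never rises (polar night) and H₀ = 0.
Daylight = 2H₀/(2π) × 42.80 h = (0.0000/π) × 42.80 = 0.00 h.

0.00 h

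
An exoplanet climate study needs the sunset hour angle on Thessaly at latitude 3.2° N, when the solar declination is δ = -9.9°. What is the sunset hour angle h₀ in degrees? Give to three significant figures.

h₀ = 89.4°

cos h₀ = −tan ϕ · tan δ = −tan(+3.2°) × tan(-9.900°) = 0.0098, so h₀ = 1.5610 rad = 89.44°.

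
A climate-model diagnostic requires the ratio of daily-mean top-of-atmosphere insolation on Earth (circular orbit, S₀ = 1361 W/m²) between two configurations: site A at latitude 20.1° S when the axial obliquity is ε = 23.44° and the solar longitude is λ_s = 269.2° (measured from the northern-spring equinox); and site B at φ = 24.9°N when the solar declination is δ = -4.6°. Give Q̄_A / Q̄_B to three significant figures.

— Configuration A (φ=-20.1°):
Solar declination: sin δ = sin ε · sin λ_s = sin 23.44° × sin 269.2° = -0.39775, so δ = -23.438°.
cos H₀ = −tan(-20.1°) tan(-23.438°) = -0.1586, H₀ = 1.7301 rad.
Bracket: H₀ sin φ sin δ + cos φ cos δ sin H₀ = 1.7301×-0.34366×-0.39775 + 0.93909×0.91749×0.98734 = 0.236489 + 0.850698 = 1.087187.
Q̄ = (S₀/π) × [bracket] = (1361/π) × 1.087187 = 470.99 W/m².
— Configuration B (φ=+24.9°):
cos H₀ = −tan(+24.9°) tan(-4.600°) = 0.0373, H₀ = 1.5334 rad.
Bracket: H₀ sin φ sin δ + cos φ cos δ sin H₀ = 1.5334×0.42104×-0.08020 + 0.90704×0.99678×0.99930 = -0.051779 + 0.903486 = 0.851707.
Q̄ = (S₀/π) × [bracket] = (1361/π) × 0.851707 = 368.98 W/m².
Ratio Q̄_A / Q̄_B = 470.99 / 368.98 = 1.276.

Q̄_A / Q̄_B ≈ 1.28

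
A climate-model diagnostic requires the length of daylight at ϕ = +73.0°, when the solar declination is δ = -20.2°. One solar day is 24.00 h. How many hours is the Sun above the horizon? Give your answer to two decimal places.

cos h₀ = −tan ϕ · tan δ = 1.2034 ≥ 1, so the Sun never rises (polar night) and h₀ = 0.
Daylight = 2h₀/(2π) × 24.00 h = (0.0000/π) × 24.00 = 0.00 h.

0.00 h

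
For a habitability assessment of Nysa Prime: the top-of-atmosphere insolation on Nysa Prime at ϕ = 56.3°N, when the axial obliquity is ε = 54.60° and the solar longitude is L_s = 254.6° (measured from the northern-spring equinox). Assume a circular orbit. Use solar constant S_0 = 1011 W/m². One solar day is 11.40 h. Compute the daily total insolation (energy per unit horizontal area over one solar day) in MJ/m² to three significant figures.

0.00 MJ/m²

Solar declination: sin δ = sin ε · sin L_s = sin 54.60° × sin 254.6° = -0.78586, so δ = -51.800°.
cos h₀ = −tan(+56.3°) tan(-51.800°) = 1.9055 ≥ 1 ⇒ polar night, h₀ = 0 and Q̄ = 0.
Daily total = Q̄ × 11.40 h × 3600 s/h = 0.00 MJ/m².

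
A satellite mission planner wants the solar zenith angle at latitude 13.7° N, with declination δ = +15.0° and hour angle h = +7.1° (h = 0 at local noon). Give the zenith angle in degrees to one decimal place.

cos θ_z = sin φ sin δ + cos φ cos δ cos h = 0.061298 + 0.931248 = 0.992546.
θ_z = arccos(0.992546) = 7.0°.

θ_z = 7.0°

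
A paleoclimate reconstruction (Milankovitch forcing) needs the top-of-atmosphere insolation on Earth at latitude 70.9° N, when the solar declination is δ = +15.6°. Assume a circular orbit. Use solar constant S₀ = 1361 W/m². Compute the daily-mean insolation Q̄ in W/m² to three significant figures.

cos H₀ = −tan(+70.9°) tan(+15.600°) = -0.8063, H₀ = 2.5087 rad.
Bracket: H₀ sin φ sin δ + cos φ cos δ sin H₀ = 2.5087×0.94495×0.26892 + 0.32722×0.96316×0.59151 = 0.637501 + 0.186423 = 0.823924.
Q̄ = (S₀/π) × [bracket] = (1361/π) × 0.823924 = 356.9 W/m².

Q̄ ≈ 357 W/m²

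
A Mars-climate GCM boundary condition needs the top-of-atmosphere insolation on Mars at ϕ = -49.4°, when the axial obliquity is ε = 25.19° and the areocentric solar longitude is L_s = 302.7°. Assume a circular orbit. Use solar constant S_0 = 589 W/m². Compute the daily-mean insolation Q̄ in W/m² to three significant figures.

Q̄ ≈ 206 W/m²

sin δ = sin 25.19° × sin 302.7° = -0.35816, so δ = -20.988°.
cos h₀ = −tan(-49.4°) tan(-20.988°) = -0.4476, h₀ = 2.0348 rad.
Bracket: h₀ sin ϕ sin δ + cos ϕ cos δ sin h₀ = 2.0348×-0.75927×-0.35816 + 0.65077×0.93366×0.89425 = 0.553344 + 0.543344 = 1.096688.
Q̄ = (S_0/π) × [bracket] = (589/π) × 1.096688 = 205.6 W/m².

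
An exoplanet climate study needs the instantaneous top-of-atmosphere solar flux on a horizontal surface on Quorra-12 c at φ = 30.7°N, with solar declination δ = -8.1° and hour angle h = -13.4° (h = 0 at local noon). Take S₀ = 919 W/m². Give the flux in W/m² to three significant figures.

695 W/m²

cos θ_z = sin φ sin δ + cos φ cos δ cos h = -0.071936 + 0.828099 = 0.756163.
Flux = S₀ · cos θ_z = 919 × 0.756163 = 694.9 W/m².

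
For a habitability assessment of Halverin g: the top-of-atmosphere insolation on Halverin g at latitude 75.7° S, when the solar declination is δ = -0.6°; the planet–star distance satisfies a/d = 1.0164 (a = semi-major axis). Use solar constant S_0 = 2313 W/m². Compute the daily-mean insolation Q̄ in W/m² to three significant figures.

Q̄ ≈ 200 W/m²

cos h₀ = −tan(-75.7°) tan(-0.600°) = -0.0411, h₀ = 1.6119 rad.
Bracket: h₀ sin ϕ sin δ + cos ϕ cos δ sin h₀ = 1.6119×-0.96902×-0.01047 + 0.24700×0.99995×0.99916 = 0.016354 + 0.246780 = 0.263134.
Inverse-square distance factor (a/d)² = 1.0164² = 1.033069.
Q̄ = (S_0/π) × 1.033069 × [bracket] = (2313/π) × 1.033069 × 0.263134 = 200.1 W/m².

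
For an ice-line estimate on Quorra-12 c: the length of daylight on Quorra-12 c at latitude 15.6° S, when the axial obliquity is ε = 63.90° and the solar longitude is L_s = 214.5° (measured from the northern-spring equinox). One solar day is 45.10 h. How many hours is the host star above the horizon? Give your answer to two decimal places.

Solar declination: sin δ = sin ε · sin L_s = sin 63.90° × sin 214.5° = -0.50865, so δ = -30.574°.
cos h₀ = −tan ϕ · tan δ = −tan(-15.6°) × tan(-30.574°) = -0.1649, so h₀ = 1.7365 rad = 99.49°.
Daylight = 2h₀/(2π) × 45.10 h = (1.7365/π) × 45.10 = 24.93 h.

24.93 h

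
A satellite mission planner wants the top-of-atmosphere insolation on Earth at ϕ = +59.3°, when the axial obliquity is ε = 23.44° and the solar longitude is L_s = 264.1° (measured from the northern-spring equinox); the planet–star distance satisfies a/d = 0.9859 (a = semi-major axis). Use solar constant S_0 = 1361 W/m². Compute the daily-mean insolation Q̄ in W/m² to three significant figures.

Q̄ ≈ 27.1 W/m²

Solar declination: sin δ = sin ε · sin L_s = sin 23.44° × sin 264.1° = -0.39568, so δ = -23.308°.
cos h₀ = −tan(+59.3°) tan(-23.308°) = 0.7256, h₀ = 0.7589 rad.
Bracket: h₀ sin ϕ sin δ + cos ϕ cos δ sin h₀ = 0.7589×0.85985×-0.39568 + 0.51054×0.91839×0.68809 = -0.258197 + 0.322628 = 0.064431.
Inverse-square distance factor (a/d)² = 0.9859² = 0.971999.
Q̄ = (S_0/π) × 0.971999 × [bracket] = (1361/π) × 0.971999 × 0.064431 = 27.13 W/m².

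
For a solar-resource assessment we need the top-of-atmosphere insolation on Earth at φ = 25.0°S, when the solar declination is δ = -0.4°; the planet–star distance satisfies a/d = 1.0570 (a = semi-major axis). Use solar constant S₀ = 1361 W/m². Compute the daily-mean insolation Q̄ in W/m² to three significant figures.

Q̄ ≈ 441 W/m²

cos H₀ = −tan(-25.0°) tan(-0.400°) = -0.0033, H₀ = 1.5741 rad.
Bracket: H₀ sin φ sin δ + cos φ cos δ sin H₀ = 1.5741×-0.42262×-0.00698 + 0.90631×0.99998×0.99999 = 0.004643 + 0.906283 = 0.910926.
Inverse-square distance factor (a/d)² = 1.0570² = 1.117249.
Q̄ = (S₀/π) × 1.117249 × [bracket] = (1361/π) × 1.117249 × 0.910926 = 440.9 W/m².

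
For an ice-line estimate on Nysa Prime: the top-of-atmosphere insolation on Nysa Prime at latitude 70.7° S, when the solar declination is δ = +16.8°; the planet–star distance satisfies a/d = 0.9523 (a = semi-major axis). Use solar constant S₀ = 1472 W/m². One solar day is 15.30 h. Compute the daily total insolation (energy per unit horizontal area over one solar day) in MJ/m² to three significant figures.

0.360 MJ/m²

cos H₀ = −tan(-70.7°) tan(+16.800°) = 0.8621, H₀ = 0.5313 rad.
Bracket: H₀ sin φ sin δ + cos φ cos δ sin H₀ = 0.5313×-0.94380×0.28903 + 0.33051×0.95732×0.50667 = -0.144931 + 0.160312 = 0.015381.
Inverse-square distance factor (a/d)² = 0.9523² = 0.906875.
Q̄ = (S₀/π) × 0.906875 × [bracket] = (1472/π) × 0.906875 × 0.015381 = 6.5357 W/m².
Daily total = Q̄ × 15.30 h × 3600 s/h = 6.5357 × 15.30 × 3600 / 10⁶ = 0.3600 MJ/m².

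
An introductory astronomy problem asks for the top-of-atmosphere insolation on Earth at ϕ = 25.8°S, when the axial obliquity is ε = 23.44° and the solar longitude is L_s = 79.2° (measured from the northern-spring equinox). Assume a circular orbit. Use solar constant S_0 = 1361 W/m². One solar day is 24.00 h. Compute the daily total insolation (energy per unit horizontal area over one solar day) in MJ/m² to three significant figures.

21.7 MJ/m²

Solar declination: sin δ = sin ε · sin L_s = sin 23.44° × sin 79.2° = 0.39074, so δ = +23.001°.
cos h₀ = −tan(-25.8°) tan(+23.001°) = 0.2052, h₀ = 1.3641 rad.
Bracket: h₀ sin ϕ sin δ + cos ϕ cos δ sin h₀ = 1.3641×-0.43523×0.39074 + 0.90032×0.92050×0.97872 = -0.231981 + 0.811109 = 0.579128.
Q̄ = (S_0/π) × [bracket] = (1361/π) × 0.579128 = 250.89 W/m².
Daily total = Q̄ × 24.00 h × 3600 s/h = 250.89 × 24.00 × 3600 / 10⁶ = 21.68 MJ/m².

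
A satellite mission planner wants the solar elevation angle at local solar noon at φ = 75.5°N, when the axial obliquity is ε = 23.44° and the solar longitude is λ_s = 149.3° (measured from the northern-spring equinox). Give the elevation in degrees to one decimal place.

Solar declination: sin δ = sin ε · sin λ_s = sin 23.44° × sin 149.3° = 0.20309, so δ = +11.718°.
At local noon the hour angle is zero, so the zenith angle equals |φ − δ| = |+75.5° − (+11.718°)| = 63.782°.
Elevation = 90° − 63.782° = 26.2°.

26.2°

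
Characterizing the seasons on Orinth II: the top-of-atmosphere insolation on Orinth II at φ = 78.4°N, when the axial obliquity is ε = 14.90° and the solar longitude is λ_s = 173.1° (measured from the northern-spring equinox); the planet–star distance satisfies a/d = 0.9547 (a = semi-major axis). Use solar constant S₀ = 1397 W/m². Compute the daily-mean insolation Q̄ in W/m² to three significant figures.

Q̄ ≈ 102 W/m²

Solar declination: sin δ = sin ε · sin λ_s = sin 14.90° × sin 173.1° = 0.03089, so δ = +1.770°.
cos H₀ = −tan(+78.4°) tan(+1.770°) = -0.1506, H₀ = 1.7219 rad.
Bracket: H₀ sin φ sin δ + cos φ cos δ sin H₀ = 1.7219×0.97958×0.03089 + 0.20108×0.99952×0.98860 = 0.052103 + 0.198692 = 0.250795.
Inverse-square distance factor (a/d)² = 0.9547² = 0.911452.
Q̄ = (S₀/π) × 0.911452 × [bracket] = (1397/π) × 0.911452 × 0.250795 = 101.6 W/m².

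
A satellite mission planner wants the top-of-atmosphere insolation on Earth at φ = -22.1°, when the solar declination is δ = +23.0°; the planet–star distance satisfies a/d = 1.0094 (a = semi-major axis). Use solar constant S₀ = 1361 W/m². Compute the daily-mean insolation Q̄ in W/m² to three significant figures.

cos H₀ = −tan(-22.1°) tan(+23.000°) = 0.1724, H₀ = 1.3976 rad.
Bracket: H₀ sin φ sin δ + cos φ cos δ sin H₀ = 1.3976×-0.37622×0.39073 + 0.92653×0.92050×0.98503 = -0.205448 + 0.840103 = 0.634655.
Inverse-square distance factor (a/d)² = 1.0094² = 1.018888.
Q̄ = (S₀/π) × 1.018888 × [bracket] = (1361/π) × 1.018888 × 0.634655 = 280.1 W/m².

Q̄ ≈ 280 W/m²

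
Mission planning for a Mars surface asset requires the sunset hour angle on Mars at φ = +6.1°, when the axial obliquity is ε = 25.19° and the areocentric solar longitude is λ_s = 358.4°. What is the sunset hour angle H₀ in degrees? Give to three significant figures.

sin δ = sin 25.19° × sin 358.4° = -0.01188, so δ = -0.681°.
cos H₀ = −tan φ · tan δ = −tan(+6.1°) × tan(-0.681°) = 0.0013, so H₀ = 1.5695 rad = 89.93°.

H₀ = 89.9°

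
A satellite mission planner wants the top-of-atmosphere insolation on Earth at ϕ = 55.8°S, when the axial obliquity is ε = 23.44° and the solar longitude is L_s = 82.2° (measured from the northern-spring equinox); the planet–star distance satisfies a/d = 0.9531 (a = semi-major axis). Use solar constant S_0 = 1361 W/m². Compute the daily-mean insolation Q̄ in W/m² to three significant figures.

Q̄ ≈ 43.8 W/m²

Solar declination: sin δ = sin ε · sin L_s = sin 23.44° × sin 82.2° = 0.39411, so δ = +23.210°.
cos h₀ = −tan(-55.8°) tan(+23.210°) = 0.6310, h₀ = 0.8880 rad.
Bracket: h₀ sin ϕ sin δ + cos ϕ cos δ sin h₀ = 0.8880×-0.82708×0.39411 + 0.56208×0.91906×0.77580 = -0.289453 + 0.400767 = 0.111314.
Inverse-square distance factor (a/d)² = 0.9531² = 0.908400.
Q̄ = (S_0/π) × 0.908400 × [bracket] = (1361/π) × 0.908400 × 0.111314 = 43.81 W/m².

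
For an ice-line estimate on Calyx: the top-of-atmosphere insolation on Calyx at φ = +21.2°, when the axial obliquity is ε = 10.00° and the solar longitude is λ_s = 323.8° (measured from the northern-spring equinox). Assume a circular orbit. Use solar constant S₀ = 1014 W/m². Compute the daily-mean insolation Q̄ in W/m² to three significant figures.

Q̄ ≈ 281 W/m²

Solar declination: sin δ = sin ε · sin λ_s = sin 10.00° × sin 323.8° = -0.10256, so δ = -5.886°.
cos H₀ = −tan(+21.2°) tan(-5.886°) = 0.0400, H₀ = 1.5308 rad.
Bracket: H₀ sin φ sin δ + cos φ cos δ sin H₀ = 1.5308×0.36162×-0.10256 + 0.93232×0.99473×0.99920 = -0.056774 + 0.926665 = 0.869891.
Q̄ = (S₀/π) × [bracket] = (1014/π) × 0.869891 = 280.8 W/m².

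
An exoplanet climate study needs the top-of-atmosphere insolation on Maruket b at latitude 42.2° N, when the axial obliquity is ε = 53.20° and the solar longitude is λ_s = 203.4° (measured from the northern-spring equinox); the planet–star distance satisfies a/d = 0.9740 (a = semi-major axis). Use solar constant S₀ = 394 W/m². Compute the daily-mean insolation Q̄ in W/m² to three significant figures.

Q̄ ≈ 47.5 W/m²

Solar declination: sin δ = sin ε · sin λ_s = sin 53.20° × sin 203.4° = -0.31801, so δ = -18.543°.
cos H₀ = −tan(+42.2°) tan(-18.543°) = 0.3041, H₀ = 1.2618 rad.
Bracket: H₀ sin φ sin δ + cos φ cos δ sin H₀ = 1.2618×0.67172×-0.31801 + 0.74080×0.94809×0.95263 = -0.269538 + 0.669075 = 0.399537.
Inverse-square distance factor (a/d)² = 0.9740² = 0.948676.
Q̄ = (S₀/π) × 0.948676 × [bracket] = (394/π) × 0.948676 × 0.399537 = 47.54 W/m².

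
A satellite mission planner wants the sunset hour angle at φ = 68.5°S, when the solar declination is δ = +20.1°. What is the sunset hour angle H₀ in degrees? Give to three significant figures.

cos H₀ = −tan φ · tan δ = −tan(-68.5°) × tan(+20.100°) = 0.9290, so H₀ = 0.3791 rad = 21.72°.

H₀ = 21.7°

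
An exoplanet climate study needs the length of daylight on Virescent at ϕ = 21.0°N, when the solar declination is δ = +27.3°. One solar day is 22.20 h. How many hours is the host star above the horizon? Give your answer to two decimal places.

12.51 h

cos h₀ = −tan ϕ · tan δ = −tan(+21.0°) × tan(+27.300°) = -0.1981, so h₀ = 1.7702 rad = 101.43°.
Daylight = 2h₀/(2π) × 22.20 h = (1.7702/π) × 22.20 = 12.51 h.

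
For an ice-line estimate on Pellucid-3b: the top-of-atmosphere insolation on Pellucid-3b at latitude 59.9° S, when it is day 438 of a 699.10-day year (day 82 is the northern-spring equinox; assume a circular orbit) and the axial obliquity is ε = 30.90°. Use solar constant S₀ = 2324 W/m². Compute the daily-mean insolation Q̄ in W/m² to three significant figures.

Solar longitude: λ_s = 360° × (438 − 82)/699.10 = 183.321°.
sin δ = sin 30.90° × sin 183.321° = -0.02975, so δ = -1.705°.
cos H₀ = −tan(-59.9°) tan(-1.705°) = -0.0513, H₀ = 1.6222 rad.
Bracket: H₀ sin φ sin δ + cos φ cos δ sin H₀ = 1.6222×-0.86515×-0.02975 + 0.50151×0.99956×0.99868 = 0.041753 + 0.500628 = 0.542381.
Q̄ = (S₀/π) × [bracket] = (2324/π) × 0.542381 = 401.2 W/m².

Q̄ ≈ 401 W/m²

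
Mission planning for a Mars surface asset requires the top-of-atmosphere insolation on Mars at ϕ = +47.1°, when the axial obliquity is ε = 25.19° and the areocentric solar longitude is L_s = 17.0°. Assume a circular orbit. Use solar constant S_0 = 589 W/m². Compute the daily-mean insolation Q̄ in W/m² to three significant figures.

sin δ = sin 25.19° × sin 17.0° = 0.12444, so δ = +7.148°.
cos h₀ = −tan(+47.1°) tan(+7.148°) = -0.1350, h₀ = 1.7062 rad.
Bracket: h₀ sin ϕ sin δ + cos ϕ cos δ sin h₀ = 1.7062×0.73254×0.12444 + 0.68072×0.99223×0.99085 = 0.155533 + 0.669251 = 0.824784.
Q̄ = (S_0/π) × [bracket] = (589/π) × 0.824784 = 154.6 W/m².

Q̄ ≈ 155 W/m²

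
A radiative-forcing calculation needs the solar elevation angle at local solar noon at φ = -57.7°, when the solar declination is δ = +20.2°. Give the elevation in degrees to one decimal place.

At local noon the hour angle is zero, so the zenith angle equals |φ − δ| = |-57.7° − (+20.200°)| = 77.900°.
Elevation = 90° − 77.900° = 12.1°.

12.1°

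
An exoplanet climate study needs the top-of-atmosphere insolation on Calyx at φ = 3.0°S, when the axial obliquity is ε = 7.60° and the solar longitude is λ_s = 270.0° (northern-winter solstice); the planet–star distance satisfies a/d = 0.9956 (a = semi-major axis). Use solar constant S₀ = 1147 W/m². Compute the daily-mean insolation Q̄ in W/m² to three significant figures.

Q̄ ≈ 362 W/m²

Solar declination: sin δ = sin ε · sin λ_s = sin 7.60° × sin 270.0° = -0.13226, so δ = -7.600°.
cos H₀ = −tan(-3.0°) tan(-7.600°) = -0.0070, H₀ = 1.5778 rad.
Bracket: H₀ sin φ sin δ + cos φ cos δ sin H₀ = 1.5778×-0.05234×-0.13226 + 0.99863×0.99122×0.99998 = 0.010922 + 0.989842 = 1.000764.
Inverse-square distance factor (a/d)² = 0.9956² = 0.991219.
Q̄ = (S₀/π) × 0.991219 × [bracket] = (1147/π) × 0.991219 × 1.000764 = 362.2 W/m².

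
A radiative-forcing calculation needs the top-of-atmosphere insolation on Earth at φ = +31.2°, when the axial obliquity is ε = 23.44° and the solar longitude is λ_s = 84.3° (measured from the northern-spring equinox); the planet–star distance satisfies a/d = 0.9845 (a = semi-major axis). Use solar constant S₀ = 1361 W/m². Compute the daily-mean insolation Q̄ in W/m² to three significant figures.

Q̄ ≈ 476 W/m²

Solar declination: sin δ = sin ε · sin λ_s = sin 23.44° × sin 84.3° = 0.39582, so δ = +23.317°.
cos H₀ = −tan(+31.2°) tan(+23.317°) = -0.2610, H₀ = 1.8349 rad.
Bracket: H₀ sin φ sin δ + cos φ cos δ sin H₀ = 1.8349×0.51803×0.39582 + 0.85536×0.91833×0.96533 = 0.376240 + 0.758269 = 1.134509.
Inverse-square distance factor (a/d)² = 0.9845² = 0.969240.
Q̄ = (S₀/π) × 0.969240 × [bracket] = (1361/π) × 0.969240 × 1.134509 = 476.4 W/m².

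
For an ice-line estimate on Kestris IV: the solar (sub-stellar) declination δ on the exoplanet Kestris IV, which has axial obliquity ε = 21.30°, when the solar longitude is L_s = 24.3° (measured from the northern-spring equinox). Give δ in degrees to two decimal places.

sin δ = sin ε · sin L_s = sin 21.30° × sin 24.3° = 0.149483.
δ = arcsin(0.149483) = +8.60°.

δ = +8.60°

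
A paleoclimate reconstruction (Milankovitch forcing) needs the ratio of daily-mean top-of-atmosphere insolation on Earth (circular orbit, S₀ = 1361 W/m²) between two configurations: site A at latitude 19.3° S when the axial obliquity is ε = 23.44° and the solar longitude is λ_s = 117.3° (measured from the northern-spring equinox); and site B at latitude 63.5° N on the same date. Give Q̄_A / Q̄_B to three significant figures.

Q̄_A / Q̄_B ≈ 0.679

— Configuration A (φ=-19.3°):
Solar declination: sin δ = sin ε · sin λ_s = sin 23.44° × sin 117.3° = 0.35348, so δ = +20.700°.
cos H₀ = −tan(-19.3°) tan(+20.700°) = 0.1323, H₀ = 1.4381 rad.
Bracket: H₀ sin φ sin δ + cos φ cos δ sin H₀ = 1.4381×-0.33051×0.35348 + 0.94380×0.93544×0.99121 = -0.168011 + 0.875108 = 0.707097.
Q̄ = (S₀/π) × [bracket] = (1361/π) × 0.707097 = 306.33 W/m².
— Configuration B (φ=+63.5°):
cos H₀ = −tan(+63.5°) tan(+20.700°) = -0.7579, H₀ = 2.4309 rad.
Bracket: H₀ sin φ sin δ + cos φ cos δ sin H₀ = 2.4309×0.89493×0.35348 + 0.44620×0.93544×0.65237 = 0.768991 + 0.272295 = 1.041286.
Q̄ = (S₀/π) × [bracket] = (1361/π) × 1.041286 = 451.11 W/m².
Ratio Q̄_A / Q̄_B = 306.33 / 451.11 = 0.6791.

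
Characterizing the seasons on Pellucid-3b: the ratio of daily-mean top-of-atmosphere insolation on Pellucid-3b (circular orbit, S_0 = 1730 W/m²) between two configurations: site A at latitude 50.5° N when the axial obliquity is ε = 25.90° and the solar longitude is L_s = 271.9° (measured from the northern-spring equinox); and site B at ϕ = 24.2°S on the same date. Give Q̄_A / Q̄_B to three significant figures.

Q̄_A / Q̄_B ≈ 0.130

— Configuration A (ϕ=+50.5°):
Solar declination: sin δ = sin ε · sin L_s = sin 25.90° × sin 271.9° = -0.43656, so δ = -25.885°.
cos h₀ = −tan(+50.5°) tan(-25.885°) = 0.5886, h₀ = 0.9414 rad.
Bracket: h₀ sin ϕ sin δ + cos ϕ cos δ sin h₀ = 0.9414×0.77162×-0.43656 + 0.63608×0.89967×0.80839 = -0.317119 + 0.462611 = 0.145492.
Q̄ = (S_0/π) × [bracket] = (1730/π) × 0.145492 = 80.119 W/m².
— Configuration B (ϕ=-24.2°):
cos h₀ = −tan(-24.2°) tan(-25.885°) = -0.2181, h₀ = 1.7906 rad.
Bracket: h₀ sin ϕ sin δ + cos ϕ cos δ sin h₀ = 1.7906×-0.40992×-0.43656 + 0.91212×0.89967×0.97593 = 0.320436 + 0.800855 = 1.121291.
Q̄ = (S_0/π) × [bracket] = (1730/π) × 1.121291 = 617.47 W/m².
Ratio Q̄_A / Q̄_B = 80.119 / 617.47 = 0.1298.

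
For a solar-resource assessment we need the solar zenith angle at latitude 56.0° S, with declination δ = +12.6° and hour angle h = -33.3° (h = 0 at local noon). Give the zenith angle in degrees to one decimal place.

cos θ_z = sin ϕ sin δ + cos ϕ cos δ cos h = -0.180849 + 0.456122 = 0.275273.
θ_z = arccos(0.275273) = 74.0°.

θ_z = 74.0°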